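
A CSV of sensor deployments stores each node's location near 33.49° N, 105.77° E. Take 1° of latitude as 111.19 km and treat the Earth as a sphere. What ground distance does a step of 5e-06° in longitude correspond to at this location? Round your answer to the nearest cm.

At 33.49° a degree of longitude is 111190 × cos 33.49° ≈ 92730.5 m, so 5e-06° corresponds to 0.463652 m.
That is 0.463652 m = 46.365 cm.

46 cm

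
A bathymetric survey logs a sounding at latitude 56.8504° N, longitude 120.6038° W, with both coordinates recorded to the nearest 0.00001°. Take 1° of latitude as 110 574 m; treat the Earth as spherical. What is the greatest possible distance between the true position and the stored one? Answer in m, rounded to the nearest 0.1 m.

0.6 m

Rounding to 5 decimal places leaves each coordinate within ±5e-06° of the true value.
N–S: 5e-06° × 110574 m/° = 0.55287 m.
Longitude error → 5e-06 × 110574 × cos 56.8504° = 5e-06 × 110574 × 0.5468 ≈ 0.302324 m.
The two errors are perpendicular, so the maximum displacement is √(0.55287² + 0.302324²) ≈ 0.630131 m.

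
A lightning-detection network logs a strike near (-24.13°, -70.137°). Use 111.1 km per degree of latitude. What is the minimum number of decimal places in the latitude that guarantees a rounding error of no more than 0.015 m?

One degree of latitude covers 111100 m.
With N decimal places the half-ulp bound is 0.5·10⁻ᴺ°, or 0.5·10⁻ᴺ × 111100 m on the ground.
Setting 55550 × 10⁻ᴺ ≤ 0.015 gives 10ᴺ ≥ 3.703e+06, i.e. N ≥ 6.57.
At 6 places the error can reach 0.0555 m, but 7 places keeps it to 0.00556 m.

7 decimal places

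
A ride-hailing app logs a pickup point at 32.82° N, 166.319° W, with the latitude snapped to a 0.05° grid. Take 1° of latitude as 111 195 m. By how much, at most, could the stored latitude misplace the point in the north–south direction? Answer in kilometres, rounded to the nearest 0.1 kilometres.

With a 0.05° grid the true value lies within half a step, ±0.05°/2 = ±0.025°, of the stored one.
North–south distance: 0.025° × 111195 m/° = 2779.88 m.
That is 2779.88 m = 2.7799 km.

2.8 kilometres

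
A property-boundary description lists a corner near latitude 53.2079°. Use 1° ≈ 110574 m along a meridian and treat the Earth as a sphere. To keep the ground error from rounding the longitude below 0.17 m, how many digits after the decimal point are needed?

At 53.2079° one degree of longitude covers 110574 × cos 53.2079° ≈ 110574 × 0.5989 ≈ 66224.2 m.
N decimal places → at most half a unit in the last place, 0.5 × 10⁻ᴺ° = 66224.2/2 × 10⁻ᴺ m.
Need 0.5 × 66224.2 × 10⁻ᴺ ≤ 0.17 → 10⁻ᴺ ≤ 5.134e-06, so N ≥ 5.29.
At 5 places the error can reach 0.331 m, but 6 places keeps it to 0.0331 m.

6 decimal places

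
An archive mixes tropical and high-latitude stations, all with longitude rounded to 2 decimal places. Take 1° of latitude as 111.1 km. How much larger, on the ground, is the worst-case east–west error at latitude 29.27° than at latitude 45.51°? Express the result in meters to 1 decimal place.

95.3 meters

Rounding to 2 decimal places leaves the longitude within ±0.005° of the true value.
At 29.27°: 0.005° × 111100 × cos 29.27° = 0.005 × 111100 × 0.8723 ≈ 484.58 m.
Error at 45.51° = 0.005° × 111100 × cos 45.51° ≈ 555.5 × 0.7008 = 389.29 m.
So the lower-latitude error exceeds the higher by 484.58 − 389.29 = 95.291 m.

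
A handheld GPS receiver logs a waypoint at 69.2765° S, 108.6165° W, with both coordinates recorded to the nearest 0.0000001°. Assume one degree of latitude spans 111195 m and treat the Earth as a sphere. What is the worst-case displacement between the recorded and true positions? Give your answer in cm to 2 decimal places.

Rounding to 7 decimal places leaves each coordinate within ±5e-08° of the true value.
Latitude error → 5e-08 × 111195 = 0.00555975 m along the meridian.
Longitude error → 5e-08 × 111195 × cos 69.2765° = 5e-08 × 111195 × 0.3539 ≈ 0.00196736 m.
Combining orthogonally: (0.00555975² + 0.00196736²)^½ ≈ 0.00589757 m.
That is 0.00589757 m = 0.58976 cm.

0.59 cm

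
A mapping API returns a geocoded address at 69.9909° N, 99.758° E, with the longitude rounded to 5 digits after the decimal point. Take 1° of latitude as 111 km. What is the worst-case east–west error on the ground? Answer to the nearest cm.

Rounding to 5 decimal places leaves the longitude within ±5e-06° of the true value.
One degree of longitude at 69.9909° is 111000 × cos 69.9909° ≈ 111000 × 0.3422 = 37980.8 m.
East–west error: 5e-06° × 37980.8 m/° ≈ 0.189904 m.
That is 0.189904 m = 18.99 cm.

19 cm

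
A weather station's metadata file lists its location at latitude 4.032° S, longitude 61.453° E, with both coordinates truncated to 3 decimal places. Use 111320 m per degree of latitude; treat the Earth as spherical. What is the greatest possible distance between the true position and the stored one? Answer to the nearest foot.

Truncating at 3 decimal places can drop up to a full unit in the last place, so each coordinate may be off by as much as 0.001°.
North–south component: 0.001° × 111320 = 111.32 m.
Longitude error → 0.001 × 111320 × cos 4.032° = 0.001 × 111320 × 0.9975 ≈ 111.044 m.
Worst case both components are at the extreme and orthogonal: √(111.32² + 111.044²) ≈ 157.236 m.
Converting: 157.236 m × 3.2808 ft/m ≈ 515.86 ft.

516 feet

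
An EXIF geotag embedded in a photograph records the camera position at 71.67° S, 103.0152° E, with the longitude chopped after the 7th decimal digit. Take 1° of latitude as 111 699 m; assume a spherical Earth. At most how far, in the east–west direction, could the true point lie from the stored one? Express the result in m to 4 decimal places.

Truncating at 7 decimal places can drop up to a full unit in the last place, so the longitude may be off by as much as 1e-07°.
Parallels shrink by cos φ, so at 71.67° a degree of longitude is 111699 × 0.3145 ≈ 35128.2 m.
East–west error: 1e-07° × 35128.2 m/° ≈ 0.00351282 m.

0.0035 m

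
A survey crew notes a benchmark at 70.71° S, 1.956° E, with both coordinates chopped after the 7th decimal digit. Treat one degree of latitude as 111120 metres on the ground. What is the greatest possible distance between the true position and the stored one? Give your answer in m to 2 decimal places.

Truncating at 7 decimal places can drop up to a full unit in the last place, so each coordinate may be off by as much as 1e-07°.
N–S: 1e-07° × 111120 m/° = 0.011112 m.
E–W at 70.71°: 1e-07° × 111120 × cos 70.71° = 1e-07 × 111120 × 0.3303 ≈ 0.00367085 m.
Worst case both components are at the extreme and orthogonal: √(0.011112² + 0.00367085²) ≈ 0.0117026 m.

0.01 m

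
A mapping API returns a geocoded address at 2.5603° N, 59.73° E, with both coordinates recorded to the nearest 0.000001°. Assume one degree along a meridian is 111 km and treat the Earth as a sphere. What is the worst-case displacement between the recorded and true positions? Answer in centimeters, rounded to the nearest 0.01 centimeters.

7.84 centimeters

Rounding to 6 decimal places leaves each coordinate within ±5e-07° of the true value.
North–south component: 5e-07° × 111000 = 0.0555 m.
E–W at 2.5603°: 5e-07° × 111000 × cos 2.5603° = 5e-07 × 111000 × 0.9990 ≈ 0.0554446 m.
Worst case both components are at the extreme and orthogonal: √(0.0555² + 0.0554446²) ≈ 0.0784497 m.
That is 0.0784497 m = 7.845 cm.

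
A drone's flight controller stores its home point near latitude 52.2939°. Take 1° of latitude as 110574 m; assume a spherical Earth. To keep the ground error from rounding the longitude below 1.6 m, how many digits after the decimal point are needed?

At 52.2939° one degree of longitude covers 110574 × cos 52.2939° ≈ 110574 × 0.6116 ≈ 67628.3 m.
Rounding to N decimal places gives at most 0.5 × 10⁻ᴺ degrees of error, i.e. 0.5 × 10⁻ᴺ × 67628.3 m.
Setting 33814.2 × 10⁻ᴺ ≤ 1.6 gives 10ᴺ ≥ 2.113e+04, i.e. N ≥ 4.32.
N = 4 would give 3.38 m (too coarse); N = 5 gives 0.338 m ≤ 1.6 m.

5 decimal places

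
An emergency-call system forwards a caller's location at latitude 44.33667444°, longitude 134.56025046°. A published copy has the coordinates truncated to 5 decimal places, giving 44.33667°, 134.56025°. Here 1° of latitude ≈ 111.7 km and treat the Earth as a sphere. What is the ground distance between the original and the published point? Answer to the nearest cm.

Δlat = 44.33667444 − 44.33667 = +0.00000444°; Δlon = 134.56025046 − 134.56025 = +0.00000046°.
N–S: 0.00000444° × 111700 m/° = 0.495948 m.
E–W at 44.3367°: 0.00000046° × 111700 × cos 44.3367° = 0.00000046 × 111700 × 0.7152 ≈ 0.0367507 m.
Combined displacement = (0.495948² + 0.0367507²)^½ ≈ 0.497308 m.
That is 0.497308 m = 49.731 cm.

50 cm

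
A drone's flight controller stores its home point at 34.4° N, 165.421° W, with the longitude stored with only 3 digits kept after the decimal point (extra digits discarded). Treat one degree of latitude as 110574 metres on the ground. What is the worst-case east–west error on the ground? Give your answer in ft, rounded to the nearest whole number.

Truncating at 3 decimal places can drop up to a full unit in the last place, so the longitude may be off by as much as 0.001°.
At latitude 34.4° a degree of longitude spans 110574 m × cos 34.4° = 110574 × 0.8251 ≈ 91236.1 m.
So at most 0.001° × 91236.1 ≈ 91.2361 m east–west.
In feet: 91.2361 m ÷ 0.3048 ≈ 299.33 ft.

299 ft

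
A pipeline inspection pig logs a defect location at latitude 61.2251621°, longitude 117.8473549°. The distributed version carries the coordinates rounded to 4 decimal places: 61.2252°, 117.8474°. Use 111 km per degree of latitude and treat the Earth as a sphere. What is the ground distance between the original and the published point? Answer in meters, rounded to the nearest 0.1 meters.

Δlat = 61.2251621 − 61.2252 = -0.0000379°; Δlon = 117.8473549 − 117.8474 = -0.0000451°.
North–south shift: -0.0000379 × 111000 = -4.2069 m.
East–west at this latitude: -0.0000451° × 111000 × cos 61.2252° ≈ -0.0000451 × 53431.9 = -2.40978 m.
Hypotenuse of the two orthogonal shifts: √(4.2069² + 2.40978²) = 4.8482 m.

4.8 meters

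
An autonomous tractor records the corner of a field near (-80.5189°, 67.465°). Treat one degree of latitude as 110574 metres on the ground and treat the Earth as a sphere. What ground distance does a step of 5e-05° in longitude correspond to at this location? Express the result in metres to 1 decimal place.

0.9 metres

At 80.5189° a degree of longitude is 110574 × cos 80.5189° ≈ 18214 m, so 5e-05° corresponds to 0.9107 m.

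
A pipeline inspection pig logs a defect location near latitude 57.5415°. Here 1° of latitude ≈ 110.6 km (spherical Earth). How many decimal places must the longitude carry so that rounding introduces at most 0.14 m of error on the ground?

At 57.5415° one degree of longitude covers 110600 × cos 57.5415° ≈ 110600 × 0.5367 ≈ 59357.8 m.
With N decimal places the half-ulp bound is 0.5·10⁻ᴺ°, or 0.5·10⁻ᴺ × 59357.8 m on the ground.
Need 0.5 × 59357.8 × 10⁻ᴺ ≤ 0.14 → 10⁻ᴺ ≤ 4.717e-06, so N ≥ 5.33.
At 5 places the error can reach 0.297 m, but 6 places keeps it to 0.0297 m.

6 decimal places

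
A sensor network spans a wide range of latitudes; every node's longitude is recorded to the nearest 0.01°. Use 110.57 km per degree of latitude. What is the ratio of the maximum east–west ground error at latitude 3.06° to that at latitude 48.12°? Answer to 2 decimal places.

1.50

Rounding to 2 decimal places leaves the longitude within ±0.005° of the true value.
At 3.06°: 0.005° × 110570 × cos 3.06° = 0.005 × 110570 × 0.9986 ≈ 552.06 m.
Error at 48.12° = 0.005° × 110570 × cos 48.12° ≈ 552.85 × 0.6676 = 369.07 m.
The ratio reduces to cos 3.06° / cos 48.12° = 0.9986/0.6676 ≈ 1.4958.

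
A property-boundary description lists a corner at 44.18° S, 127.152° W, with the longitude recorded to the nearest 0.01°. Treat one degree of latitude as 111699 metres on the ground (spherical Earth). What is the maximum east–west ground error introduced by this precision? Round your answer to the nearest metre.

401 metres

Rounding to 2 decimal places leaves the longitude within ±0.005° of the true value.
Parallels shrink by cos φ, so at 44.18° a degree of longitude is 111699 × 0.7172 ≈ 80105.4 m.
So at most 0.005° × 80105.4 ≈ 400.527 m east–west.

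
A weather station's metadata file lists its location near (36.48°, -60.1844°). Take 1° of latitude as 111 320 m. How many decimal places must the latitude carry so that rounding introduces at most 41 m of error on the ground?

One degree of latitude covers 111320 m.
N decimal places → at most half a unit in the last place, 0.5 × 10⁻ᴺ° = 111320/2 × 10⁻ᴺ m.
Need 0.5 × 111320 × 10⁻ᴺ ≤ 41 → 10⁻ᴺ ≤ 7.366e-04, so N ≥ 3.13.
So 4 decimal places suffice (5.57 m); 3 would allow up to 55.7 m.

4 decimal places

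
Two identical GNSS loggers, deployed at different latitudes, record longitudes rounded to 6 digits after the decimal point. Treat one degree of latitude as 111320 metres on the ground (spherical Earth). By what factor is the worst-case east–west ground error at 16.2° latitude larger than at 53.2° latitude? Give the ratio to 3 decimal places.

1.603

Rounding to 6 decimal places leaves the longitude within ±5e-07° of the true value.
At 16.2°: 5e-07° × 111320 × cos 16.2° = 5e-07 × 111320 × 0.9603 ≈ 0.05345 m.
Error at 53.2° = 5e-07° × 111320 × cos 53.2° ≈ 0.05566 × 0.5990 = 0.033342 m.
Ratio: 0.05345 / 0.033342 = cos 16.2° / cos 53.2° ≈ 1.6031.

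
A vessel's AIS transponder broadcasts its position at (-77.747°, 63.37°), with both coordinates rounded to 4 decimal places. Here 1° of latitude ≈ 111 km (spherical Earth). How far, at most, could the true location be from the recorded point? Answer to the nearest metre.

Rounding to 4 decimal places leaves each coordinate within ±5e-05° of the true value.
North–south component: 5e-05° × 111000 = 5.55 m.
E–W at 77.747°: 5e-05° × 111000 × cos 77.747° = 5e-05 × 111000 × 0.2122 ≈ 1.17787 m.
Worst case both components are at the extreme and orthogonal: √(5.55² + 1.17787²) ≈ 5.67361 m.

6 metres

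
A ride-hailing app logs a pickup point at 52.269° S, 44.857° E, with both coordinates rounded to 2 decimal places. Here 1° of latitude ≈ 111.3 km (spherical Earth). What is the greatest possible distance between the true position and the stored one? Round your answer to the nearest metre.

652 metres

Rounding to 2 decimal places leaves each coordinate within ±0.005° of the true value.
North–south component: 0.005° × 111300 = 556.5 m.
Longitude error → 0.005 × 111300 × cos 52.269° = 0.005 × 111300 × 0.6120 ≈ 340.553 m.
The two errors are perpendicular, so the maximum displacement is √(556.5² + 340.553²) ≈ 652.433 m.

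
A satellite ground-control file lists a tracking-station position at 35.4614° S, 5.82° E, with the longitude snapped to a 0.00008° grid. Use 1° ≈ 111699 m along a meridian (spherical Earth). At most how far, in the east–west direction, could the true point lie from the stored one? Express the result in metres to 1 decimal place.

With a 0.00008° grid the true value lies within half a step, ±0.00008°/2 = ±4e-05°, of the stored one.
One degree of longitude at 35.4614° is 111699 × cos 35.4614° ≈ 111699 × 0.8145 = 90979.6 m.
East–west error: 4e-05° × 90979.6 m/° ≈ 3.63918 m.

3.6 metres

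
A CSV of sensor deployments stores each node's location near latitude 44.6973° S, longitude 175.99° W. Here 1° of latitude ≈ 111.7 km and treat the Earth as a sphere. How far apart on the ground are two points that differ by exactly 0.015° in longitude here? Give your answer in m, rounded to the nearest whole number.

1191 m

0.015° of longitude at 44.6973° is 0.015 × 111700 × cos 44.6973° ≈ 0.015 × 79400 = 1191 m.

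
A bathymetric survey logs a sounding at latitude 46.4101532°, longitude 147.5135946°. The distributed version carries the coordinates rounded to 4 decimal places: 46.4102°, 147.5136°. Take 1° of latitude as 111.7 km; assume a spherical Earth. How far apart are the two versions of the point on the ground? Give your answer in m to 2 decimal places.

5.24 m

Δlat = 46.4101532 − 46.4102 = -0.0000468°; Δlon = 147.5135946 − 147.5136 = -0.0000054°.
North–south shift: -0.0000468 × 111700 = -5.22756 m.
East–west at this latitude: -0.0000054° × 111700 × cos 46.4102° ≈ -0.0000054 × 77016.1 = -0.415887 m.
Combined displacement = (5.22756² + 0.415887²)^½ ≈ 5.24408 m.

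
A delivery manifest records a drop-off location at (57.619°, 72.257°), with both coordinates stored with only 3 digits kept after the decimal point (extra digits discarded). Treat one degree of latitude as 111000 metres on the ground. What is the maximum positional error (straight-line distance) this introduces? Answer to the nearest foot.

413 feet

Truncating at 3 decimal places can drop up to a full unit in the last place, so each coordinate may be off by as much as 0.001°.
North–south component: 0.001° × 111000 = 111 m.
East–west component at 57.619°: 0.001° × 111000 × cos 57.619° ≈ 0.001 × 59445.7 ≈ 59.4457 m.
The two errors are perpendicular, so the maximum displacement is √(111² + 59.4457²) ≈ 125.916 m.
In feet: 125.916 m ÷ 0.3048 ≈ 413.11 ft.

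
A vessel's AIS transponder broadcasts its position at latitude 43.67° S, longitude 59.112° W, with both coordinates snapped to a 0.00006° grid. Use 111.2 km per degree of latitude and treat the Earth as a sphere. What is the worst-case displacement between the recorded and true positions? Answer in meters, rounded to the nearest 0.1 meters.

4.1 meters

With a 0.00006° grid the true value lies within half a step, ±0.00006°/2 = ±3e-05°, of the stored one.
North–south component: 3e-05° × 111200 = 3.336 m.
E–W at 43.67°: 3e-05° × 111200 × cos 43.67° = 3e-05 × 111200 × 0.7233 ≈ 2.41302 m.
Combining orthogonally: (3.336² + 2.41302²)^½ ≈ 4.11723 m.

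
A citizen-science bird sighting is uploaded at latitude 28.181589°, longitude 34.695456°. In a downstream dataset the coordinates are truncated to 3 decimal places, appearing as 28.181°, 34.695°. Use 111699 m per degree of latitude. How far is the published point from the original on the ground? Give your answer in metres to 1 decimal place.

The latitude changed by +0.000589° and the longitude by +0.000456°.
North–south shift: 0.000589 × 111699 = 65.7907 m.
East–west at this latitude: 0.000456° × 111699 × cos 28.181° ≈ 0.000456 × 98458.2 = 44.8969 m.
Distance: √(65.7907² + 44.8969²) ≈ 79.6502 m.

79.7 metres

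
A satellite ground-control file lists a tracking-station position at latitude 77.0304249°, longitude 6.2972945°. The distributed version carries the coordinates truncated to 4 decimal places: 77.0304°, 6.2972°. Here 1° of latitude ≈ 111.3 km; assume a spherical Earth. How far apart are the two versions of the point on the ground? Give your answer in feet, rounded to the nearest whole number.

12 feet

Δlat = 77.0304249 − 77.0304 = +0.0000249°; Δlon = 6.2972945 − 6.2972 = +0.0000945°.
North–south shift: 0.0000249 × 111300 = 2.77137 m.
East–west at this latitude: 0.0000945° × 111300 × cos 77.0304° ≈ 0.0000945 × 24979.5 = 2.36056 m.
Combined displacement = (2.77137² + 2.36056²)^½ ≈ 3.64043 m.
In feet: 3.64043 m ÷ 0.3048 ≈ 11.944 ft.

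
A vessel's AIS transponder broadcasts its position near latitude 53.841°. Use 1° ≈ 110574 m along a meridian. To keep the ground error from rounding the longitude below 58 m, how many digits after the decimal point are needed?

At 53.841° one degree of longitude covers 110574 × cos 53.841° ≈ 110574 × 0.5900 ≈ 65241.8 m.
N decimal places → at most half a unit in the last place, 0.5 × 10⁻ᴺ° = 65241.8/2 × 10⁻ᴺ m.
Setting 32620.9 × 10⁻ᴺ ≤ 58 gives 10ᴺ ≥ 562.4, i.e. N ≥ 2.75.
So 3 decimal places suffice (32.6 m); 2 would allow up to 326 m.

3 decimal places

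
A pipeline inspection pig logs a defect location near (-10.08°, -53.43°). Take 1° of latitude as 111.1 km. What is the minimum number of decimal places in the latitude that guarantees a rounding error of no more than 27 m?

4 decimal places

One degree of latitude covers 111100 m.
Rounding to N decimal places gives at most 0.5 × 10⁻ᴺ degrees of error, i.e. 0.5 × 10⁻ᴺ × 111100 m.
Need 0.5 × 111100 × 10⁻ᴺ ≤ 27 → 10⁻ᴺ ≤ 4.860e-04, so N ≥ 3.31.
N = 3 would give 55.6 m (too coarse); N = 4 gives 5.56 m ≤ 27 m.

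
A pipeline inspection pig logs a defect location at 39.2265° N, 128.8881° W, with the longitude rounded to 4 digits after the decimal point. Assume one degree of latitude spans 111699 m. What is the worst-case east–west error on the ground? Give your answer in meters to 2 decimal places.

Rounding to 4 decimal places leaves the longitude within ±5e-05° of the true value.
At latitude 39.2265° a degree of longitude spans 111699 m × cos 39.2265° = 111699 × 0.7747 ≈ 86527.9 m.
So at most 5e-05° × 86527.9 ≈ 4.32639 m east–west.

4.33 meters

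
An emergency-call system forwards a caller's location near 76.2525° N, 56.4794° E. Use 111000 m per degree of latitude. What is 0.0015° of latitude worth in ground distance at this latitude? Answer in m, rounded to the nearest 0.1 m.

166.5 m

0.0015° × 111000 m/° = 166.5 m.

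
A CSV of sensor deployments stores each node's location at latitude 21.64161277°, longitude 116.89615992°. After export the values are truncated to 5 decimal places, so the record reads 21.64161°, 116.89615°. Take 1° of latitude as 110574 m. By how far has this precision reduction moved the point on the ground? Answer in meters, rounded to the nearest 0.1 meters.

1.1 meters

The latitude changed by +0.00000277° and the longitude by +0.00000992°.
N–S: 0.00000277° × 110574 m/° = 0.30629 m.
East–west at this latitude: 0.00000992° × 110574 × cos 21.6416° ≈ 0.00000992 × 102780 = 1.01957 m.
Hypotenuse of the two orthogonal shifts: √(0.30629² + 1.01957²) = 1.06459 m.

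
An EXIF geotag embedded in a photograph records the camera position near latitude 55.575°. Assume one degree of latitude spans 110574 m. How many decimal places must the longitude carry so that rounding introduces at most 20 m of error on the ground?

4

At 55.575° one degree of longitude covers 110574 × cos 55.575° ≈ 110574 × 0.5653 ≈ 62510.5 m.
Rounding to N decimal places gives at most 0.5 × 10⁻ᴺ degrees of error, i.e. 0.5 × 10⁻ᴺ × 62510.5 m.
Setting 31255.2 × 10⁻ᴺ ≤ 20 gives 10ᴺ ≥ 1563, i.e. N ≥ 3.19.
N = 3 would give 31.3 m (too coarse); N = 4 gives 3.13 m ≤ 20 m.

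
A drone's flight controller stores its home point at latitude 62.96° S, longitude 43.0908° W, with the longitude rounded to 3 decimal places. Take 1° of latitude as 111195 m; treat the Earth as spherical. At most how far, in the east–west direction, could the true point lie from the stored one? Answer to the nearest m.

Rounding to 3 decimal places leaves the longitude within ±0.0005° of the true value.
One degree of longitude at 62.96° is 111195 × cos 62.96° ≈ 111195 × 0.4546 = 50550.6 m.
Maximum E–W displacement: 0.0005 × 50550.6 = 25.2753 m.

25 m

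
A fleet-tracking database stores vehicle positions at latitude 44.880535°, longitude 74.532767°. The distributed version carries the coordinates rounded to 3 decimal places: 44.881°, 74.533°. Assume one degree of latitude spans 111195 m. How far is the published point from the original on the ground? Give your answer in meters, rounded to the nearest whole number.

Δlat = 44.880535 − 44.881 = -0.000465°; Δlon = 74.532767 − 74.533 = -0.000233°.
N–S: -0.000465° × 111195 m/° = -51.7057 m.
E–W at 44.881°: -0.000233° × 111195 × cos 44.881° = -0.000233 × 111195 × 0.7086 ≈ -18.358 m.
Distance: √(51.7057² + 18.358²) ≈ 54.868 m.

55 meters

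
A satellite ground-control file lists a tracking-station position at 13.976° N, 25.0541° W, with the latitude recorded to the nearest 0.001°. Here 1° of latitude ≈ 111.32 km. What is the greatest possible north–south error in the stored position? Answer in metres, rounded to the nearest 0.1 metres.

Rounding to 3 decimal places leaves the latitude within ±0.0005° of the true value.
North–south distance: 0.0005° × 111320 m/° = 55.66 m.

55.7 metres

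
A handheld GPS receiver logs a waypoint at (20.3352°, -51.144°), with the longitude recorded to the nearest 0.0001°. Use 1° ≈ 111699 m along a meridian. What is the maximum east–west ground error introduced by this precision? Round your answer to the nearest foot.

Rounding to 4 decimal places leaves the longitude within ±5e-05° of the true value.
One degree of longitude at 20.3352° is 111699 × cos 20.3352° ≈ 111699 × 0.9377 = 104737 m.
Maximum E–W displacement: 5e-05 × 104737 = 5.23687 m.
Converting: 5.23687 m × 3.2808 ft/m ≈ 17.181 ft.

17 feet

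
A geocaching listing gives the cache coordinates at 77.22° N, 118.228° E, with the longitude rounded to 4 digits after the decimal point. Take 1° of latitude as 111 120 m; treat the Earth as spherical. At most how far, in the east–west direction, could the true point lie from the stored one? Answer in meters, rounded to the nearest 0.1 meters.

Rounding to 4 decimal places leaves the longitude within ±5e-05° of the true value.
At latitude 77.22° a degree of longitude spans 111120 m × cos 77.22° = 111120 × 0.2212 ≈ 24580.6 m.
So at most 5e-05° × 24580.6 ≈ 1.22903 m east–west.

1.2 meters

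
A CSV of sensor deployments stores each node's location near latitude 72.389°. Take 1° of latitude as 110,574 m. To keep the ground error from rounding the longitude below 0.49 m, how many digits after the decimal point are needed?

At 72.389° one degree of longitude covers 110574 × cos 72.389° ≈ 110574 × 0.3026 ≈ 33454.5 m.
N decimal places → at most half a unit in the last place, 0.5 × 10⁻ᴺ° = 33454.5/2 × 10⁻ᴺ m.
Need 0.5 × 33454.5 × 10⁻ᴺ ≤ 0.49 → 10⁻ᴺ ≤ 2.929e-05, so N ≥ 4.53.
At 4 places the error can reach 1.67 m, but 5 places keeps it to 0.167 m.

5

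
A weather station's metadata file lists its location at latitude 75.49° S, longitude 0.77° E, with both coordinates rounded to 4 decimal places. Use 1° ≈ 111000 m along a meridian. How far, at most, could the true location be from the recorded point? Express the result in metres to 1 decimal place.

5.7 metres

Rounding to 4 decimal places leaves each coordinate within ±5e-05° of the true value.
Latitude error → 5e-05 × 111000 = 5.55 m along the meridian.
E–W at 75.49°: 5e-05° × 111000 × cos 75.49° = 5e-05 × 111000 × 0.2505 ≈ 1.39055 m.
The two errors are perpendicular, so the maximum displacement is √(5.55² + 1.39055²) ≈ 5.72155 m.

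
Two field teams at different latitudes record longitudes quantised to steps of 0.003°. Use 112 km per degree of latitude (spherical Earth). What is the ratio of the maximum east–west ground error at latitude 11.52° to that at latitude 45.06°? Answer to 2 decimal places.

1.39

With a 0.003° grid the true value lies within half a step, ±0.003°/2 = ±0.0015°, of the stored one.
Error at 11.52° = 0.0015° × 112000 × cos 11.52° ≈ 168 × 0.9799 = 164.62 m.
Error at 45.06° = 0.0015° × 112000 × cos 45.06° ≈ 168 × 0.7064 = 118.67 m.
The ratio reduces to cos 11.52° / cos 45.06° = 0.9799/0.7064 ≈ 1.3872.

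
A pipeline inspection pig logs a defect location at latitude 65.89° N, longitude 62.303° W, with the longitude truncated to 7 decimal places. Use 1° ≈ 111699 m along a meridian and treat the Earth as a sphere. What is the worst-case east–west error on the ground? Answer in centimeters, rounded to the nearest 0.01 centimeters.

0.46 centimeters

Truncating at 7 decimal places can drop up to a full unit in the last place, so the longitude may be off by as much as 1e-07°.
Parallels shrink by cos φ, so at 65.89° a degree of longitude is 111699 × 0.4085 ≈ 45627.9 m.
East–west error: 1e-07° × 45627.9 m/° ≈ 0.00456279 m.
That is 0.00456279 m = 0.45628 cm.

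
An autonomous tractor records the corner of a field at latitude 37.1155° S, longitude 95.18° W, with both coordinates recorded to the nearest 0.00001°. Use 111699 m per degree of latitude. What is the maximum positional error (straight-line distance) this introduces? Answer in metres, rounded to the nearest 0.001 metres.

Rounding to 5 decimal places leaves each coordinate within ±5e-06° of the true value.
North–south component: 5e-06° × 111699 = 0.558495 m.
E–W at 37.1155°: 5e-06° × 111699 × cos 37.1155° = 5e-06 × 111699 × 0.7974 ≈ 0.445355 m.
Combining orthogonally: (0.558495² + 0.445355²)^½ ≈ 0.714324 m.

0.714 metres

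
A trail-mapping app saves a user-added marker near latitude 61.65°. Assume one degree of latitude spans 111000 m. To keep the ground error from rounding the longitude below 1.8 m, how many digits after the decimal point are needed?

5 decimal places

At 61.65° one degree of longitude covers 111000 × cos 61.65° ≈ 111000 × 0.4749 ≈ 52709.1 m.
N decimal places → at most half a unit in the last place, 0.5 × 10⁻ᴺ° = 52709.1/2 × 10⁻ᴺ m.
Setting 26354.5 × 10⁻ᴺ ≤ 1.8 gives 10ᴺ ≥ 1.464e+04, i.e. N ≥ 4.17.
N = 4 would give 2.64 m (too coarse); N = 5 gives 0.264 m ≤ 1.8 m.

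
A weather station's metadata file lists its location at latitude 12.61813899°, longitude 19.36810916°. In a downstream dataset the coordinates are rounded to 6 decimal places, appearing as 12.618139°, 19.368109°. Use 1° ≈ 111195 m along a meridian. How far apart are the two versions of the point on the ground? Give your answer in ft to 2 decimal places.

0.06 ft

Δlat = 12.61813899 − 12.618139 = -0.00000001°; Δlon = 19.36810916 − 19.368109 = +0.00000016°.
N–S: -0.00000001° × 111195 m/° = -0.00111195 m.
E–W at 12.6181°: 0.00000016° × 111195 × cos 12.6181° = 0.00000016 × 111195 × 0.9758 ≈ 0.0173615 m.
Combined displacement = (0.00111195² + 0.0173615²)^½ ≈ 0.0173971 m.
Converting: 0.0173971 m × 3.2808 ft/m ≈ 0.057077 ft.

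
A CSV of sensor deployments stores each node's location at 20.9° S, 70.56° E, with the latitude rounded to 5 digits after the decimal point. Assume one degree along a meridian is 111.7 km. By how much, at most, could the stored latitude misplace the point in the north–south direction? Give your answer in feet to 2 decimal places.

Rounding to 5 decimal places leaves the latitude within ±5e-06° of the true value.
Along the meridian that is 5e-06° × 111700 m/° = 0.5585 m.
Converting: 0.5585 m × 3.2808 ft/m ≈ 1.8323 ft.

1.83 feet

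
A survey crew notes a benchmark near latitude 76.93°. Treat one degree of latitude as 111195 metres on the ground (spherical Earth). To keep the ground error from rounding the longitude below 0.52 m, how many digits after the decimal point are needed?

At 76.93° one degree of longitude covers 111195 × cos 76.93° ≈ 111195 × 0.2261 ≈ 25145.8 m.
Rounding to N decimal places gives at most 0.5 × 10⁻ᴺ degrees of error, i.e. 0.5 × 10⁻ᴺ × 25145.8 m.
Need 0.5 × 25145.8 × 10⁻ᴺ ≤ 0.52 → 10⁻ᴺ ≤ 4.136e-05, so N ≥ 4.38.
At 4 places the error can reach 1.26 m, but 5 places keeps it to 0.126 m.

5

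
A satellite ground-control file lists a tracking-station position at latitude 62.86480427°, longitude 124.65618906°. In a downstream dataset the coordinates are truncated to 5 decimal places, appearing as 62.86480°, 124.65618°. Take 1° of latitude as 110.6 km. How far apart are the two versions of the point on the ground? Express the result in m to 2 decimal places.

Δlat = 62.86480427 − 62.86480 = +0.00000427°; Δlon = 124.65618906 − 124.65618 = +0.00000906°.
North–south shift: 0.00000427 × 110600 = 0.472262 m.
E–W at 62.8648°: 0.00000906° × 110600 × cos 62.8648° = 0.00000906 × 110600 × 0.4561 ≈ 0.45702 m.
Distance: √(0.472262² + 0.45702²) ≈ 0.65719 m.

0.66 m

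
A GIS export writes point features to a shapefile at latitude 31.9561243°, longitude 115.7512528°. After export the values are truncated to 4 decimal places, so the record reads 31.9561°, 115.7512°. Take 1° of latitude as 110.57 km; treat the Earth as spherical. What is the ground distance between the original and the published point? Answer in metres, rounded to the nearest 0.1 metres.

The latitude changed by +0.0000243° and the longitude by +0.0000528°.
N–S: 0.0000243° × 110570 m/° = 2.68685 m.
East–west at this latitude: 0.0000528° × 110570 × cos 31.9561° ≈ 0.0000528 × 93813.5 = 4.95336 m.
Hypotenuse of the two orthogonal shifts: √(2.68685² + 4.95336²) = 5.63515 m.

5.6 metres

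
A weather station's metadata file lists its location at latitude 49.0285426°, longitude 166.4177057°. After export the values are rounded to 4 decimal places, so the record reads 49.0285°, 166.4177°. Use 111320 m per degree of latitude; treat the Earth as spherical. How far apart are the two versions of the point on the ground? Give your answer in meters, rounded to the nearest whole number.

Δlat = 49.0285426 − 49.0285 = +0.0000426°; Δlon = 166.4177057 − 166.4177 = +0.0000057°.
N–S: 0.0000426° × 111320 m/° = 4.74223 m.
E–W at 49.0285°: 0.0000057° × 111320 × cos 49.0285° = 0.0000057 × 111320 × 0.6557 ≈ 0.416047 m.
Hypotenuse of the two orthogonal shifts: √(4.74223² + 0.416047²) = 4.76045 m.

5 meters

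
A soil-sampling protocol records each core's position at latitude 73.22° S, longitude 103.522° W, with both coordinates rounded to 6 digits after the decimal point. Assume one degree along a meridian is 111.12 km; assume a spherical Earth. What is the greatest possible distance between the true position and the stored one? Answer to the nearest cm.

6 cm

Rounding to 6 decimal places leaves each coordinate within ±5e-07° of the true value.
Latitude error → 5e-07 × 111120 = 0.05556 m along the meridian.
Longitude error → 5e-07 × 111120 × cos 73.22° = 5e-07 × 111120 × 0.2887 ≈ 0.01604 m.
Worst case both components are at the extreme and orthogonal: √(0.05556² + 0.01604²) ≈ 0.057829 m.
That is 0.057829 m = 5.7829 cm.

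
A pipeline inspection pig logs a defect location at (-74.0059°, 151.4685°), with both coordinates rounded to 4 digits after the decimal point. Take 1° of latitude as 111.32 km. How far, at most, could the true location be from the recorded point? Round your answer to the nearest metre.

6 metres

Rounding to 4 decimal places leaves each coordinate within ±5e-05° of the true value.
North–south component: 5e-05° × 111320 = 5.566 m.
Longitude error → 5e-05 × 111320 × cos 74.0059° = 5e-05 × 111320 × 0.2755 ≈ 1.53365 m.
Worst case both components are at the extreme and orthogonal: √(5.566² + 1.53365²) ≈ 5.77342 m.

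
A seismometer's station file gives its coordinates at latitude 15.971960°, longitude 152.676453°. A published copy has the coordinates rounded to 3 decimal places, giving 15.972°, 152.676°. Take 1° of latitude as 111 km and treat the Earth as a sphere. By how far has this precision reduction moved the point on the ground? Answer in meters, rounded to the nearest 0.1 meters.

Δlat = 15.971960 − 15.972 = -0.000040°; Δlon = 152.676453 − 152.676 = +0.000453°.
North–south shift: -0.000040 × 111000 = -4.44 m.
East–west at this latitude: 0.000453° × 111000 × cos 15.972° ≈ 0.000453 × 106715 = 48.3419 m.
Distance: √(4.44² + 48.3419²) ≈ 48.5454 m.

48.5 meters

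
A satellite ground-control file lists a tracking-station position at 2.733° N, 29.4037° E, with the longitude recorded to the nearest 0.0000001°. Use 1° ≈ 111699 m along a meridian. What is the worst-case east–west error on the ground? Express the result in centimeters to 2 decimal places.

Rounding to 7 decimal places leaves the longitude within ±5e-08° of the true value.
One degree of longitude at 2.733° is 111699 × cos 2.733° ≈ 111699 × 0.9989 = 111572 m.
Maximum E–W displacement: 5e-08 × 111572 = 0.0055786 m.
That is 0.0055786 m = 0.55786 cm.

0.56 centimeters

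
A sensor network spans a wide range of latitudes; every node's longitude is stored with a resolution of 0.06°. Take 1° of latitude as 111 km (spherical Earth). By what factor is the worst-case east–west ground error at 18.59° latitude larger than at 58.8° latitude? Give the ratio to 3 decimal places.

1.830

With a 0.06° grid the true value lies within half a step, ±0.06°/2 = ±0.03°, of the stored one.
At 18.59°: 0.03° × 111000 × cos 18.59° = 0.03 × 111000 × 0.9478 ≈ 3156.3 m.
At 58.8°: 0.03° × 111000 × cos 58.8° = 0.03 × 111000 × 0.5180 ≈ 1725 m.
The ratio reduces to cos 18.59° / cos 58.8° = 0.9478/0.5180 ≈ 1.8297.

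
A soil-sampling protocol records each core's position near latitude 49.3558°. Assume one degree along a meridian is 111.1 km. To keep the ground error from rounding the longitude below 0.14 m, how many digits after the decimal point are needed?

6

At 49.3558° one degree of longitude covers 111100 × cos 49.3558° ≈ 111100 × 0.6514 ≈ 72366.1 m.
Rounding to N decimal places gives at most 0.5 × 10⁻ᴺ degrees of error, i.e. 0.5 × 10⁻ᴺ × 72366.1 m.
Setting 36183 × 10⁻ᴺ ≤ 0.14 gives 10ᴺ ≥ 2.585e+05, i.e. N ≥ 5.41.
At 5 places the error can reach 0.362 m, but 6 places keeps it to 0.0362 m.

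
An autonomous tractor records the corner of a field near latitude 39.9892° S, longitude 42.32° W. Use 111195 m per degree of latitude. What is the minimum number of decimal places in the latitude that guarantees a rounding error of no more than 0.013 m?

One degree of latitude covers 111195 m.
Rounding to N decimal places gives at most 0.5 × 10⁻ᴺ degrees of error, i.e. 0.5 × 10⁻ᴺ × 111195 m.
Setting 55597.5 × 10⁻ᴺ ≤ 0.013 gives 10ᴺ ≥ 4.277e+06, i.e. N ≥ 6.63.
So 7 decimal places suffice (0.00556 m); 6 would allow up to 0.0556 m.

7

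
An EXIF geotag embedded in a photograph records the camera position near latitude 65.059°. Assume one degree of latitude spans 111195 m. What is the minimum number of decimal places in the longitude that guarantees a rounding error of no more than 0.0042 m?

7 decimal places

At 65.059° one degree of longitude covers 111195 × cos 65.059° ≈ 111195 × 0.4217 ≈ 46889.2 m.
N decimal places → at most half a unit in the last place, 0.5 × 10⁻ᴺ° = 46889.2/2 × 10⁻ᴺ m.
Need 0.5 × 46889.2 × 10⁻ᴺ ≤ 0.0042 → 10⁻ᴺ ≤ 1.791e-07, so N ≥ 6.75.
N = 6 would give 0.0234 m (too coarse); N = 7 gives 0.00234 m ≤ 0.0042 m.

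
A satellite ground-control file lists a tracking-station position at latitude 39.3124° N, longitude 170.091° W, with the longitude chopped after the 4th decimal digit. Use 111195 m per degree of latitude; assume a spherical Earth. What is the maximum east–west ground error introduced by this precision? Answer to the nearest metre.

9 metres

Truncating at 4 decimal places can drop up to a full unit in the last place, so the longitude may be off by as much as 0.0001°.
Parallels shrink by cos φ, so at 39.3124° a degree of longitude is 111195 × 0.7737 ≈ 86031.9 m.
East–west error: 0.0001° × 86031.9 m/° ≈ 8.60319 m.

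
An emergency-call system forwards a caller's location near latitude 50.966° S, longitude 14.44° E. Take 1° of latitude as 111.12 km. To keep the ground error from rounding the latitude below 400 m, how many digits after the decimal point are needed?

One degree of latitude covers 111120 m.
N decimal places → at most half a unit in the last place, 0.5 × 10⁻ᴺ° = 111120/2 × 10⁻ᴺ m.
Need 0.5 × 111120 × 10⁻ᴺ ≤ 400 → 10⁻ᴺ ≤ 7.199e-03, so N ≥ 2.14.
At 2 places the error can reach 556 m, but 3 places keeps it to 55.6 m.

3 decimal places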